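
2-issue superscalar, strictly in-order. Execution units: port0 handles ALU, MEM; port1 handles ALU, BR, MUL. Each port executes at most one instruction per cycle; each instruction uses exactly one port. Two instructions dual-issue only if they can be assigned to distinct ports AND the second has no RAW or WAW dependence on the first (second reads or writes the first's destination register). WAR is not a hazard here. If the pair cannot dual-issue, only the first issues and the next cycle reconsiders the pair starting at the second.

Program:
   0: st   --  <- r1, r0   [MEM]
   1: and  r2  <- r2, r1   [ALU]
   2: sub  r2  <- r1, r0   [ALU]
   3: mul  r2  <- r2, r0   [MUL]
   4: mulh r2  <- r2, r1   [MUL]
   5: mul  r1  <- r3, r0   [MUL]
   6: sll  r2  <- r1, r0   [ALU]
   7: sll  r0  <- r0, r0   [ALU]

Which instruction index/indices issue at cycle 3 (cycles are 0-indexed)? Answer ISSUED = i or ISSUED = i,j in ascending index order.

[0] i0&i1  st.MEM+and.ALU  -- pair
[1] i2  sub.ALU  -- RAW+WAW r2
[2] i3  mul.MUL  -- no-port MUL/MUL
[3] i4  mulh.MUL  -- no-port MUL/MUL
[4] i5  mul.MUL  -- RAW r1
[5] i6&i7  sll.ALU+sll.ALU  -- pair

ISSUED = 4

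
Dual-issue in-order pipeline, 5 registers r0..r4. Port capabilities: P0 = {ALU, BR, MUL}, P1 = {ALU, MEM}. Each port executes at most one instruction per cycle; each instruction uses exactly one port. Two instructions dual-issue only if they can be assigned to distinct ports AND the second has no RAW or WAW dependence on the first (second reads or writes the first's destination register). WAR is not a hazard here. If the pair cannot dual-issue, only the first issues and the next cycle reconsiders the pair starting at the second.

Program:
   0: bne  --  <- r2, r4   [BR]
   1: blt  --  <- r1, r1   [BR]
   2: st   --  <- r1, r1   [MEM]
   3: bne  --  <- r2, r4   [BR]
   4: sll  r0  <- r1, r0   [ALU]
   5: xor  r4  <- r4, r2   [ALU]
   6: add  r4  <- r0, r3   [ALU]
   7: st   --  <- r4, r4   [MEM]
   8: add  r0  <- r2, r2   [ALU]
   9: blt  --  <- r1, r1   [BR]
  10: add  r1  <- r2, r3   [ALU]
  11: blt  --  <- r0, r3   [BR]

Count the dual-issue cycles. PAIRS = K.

t=0 i0:bne ; no-port BR/BR
t=1 i1,i2:blt;st ; pair
t=2 i3,i4:bne;sll ; pair
t=3 i5:xor ; WAW r4
t=4 i6:add ; RAW r4
t=5 i7,i8:st;add ; pair
t=6 i9,i10:blt;add ; pair
t=7 i11:blt ; tail

PAIRS = 4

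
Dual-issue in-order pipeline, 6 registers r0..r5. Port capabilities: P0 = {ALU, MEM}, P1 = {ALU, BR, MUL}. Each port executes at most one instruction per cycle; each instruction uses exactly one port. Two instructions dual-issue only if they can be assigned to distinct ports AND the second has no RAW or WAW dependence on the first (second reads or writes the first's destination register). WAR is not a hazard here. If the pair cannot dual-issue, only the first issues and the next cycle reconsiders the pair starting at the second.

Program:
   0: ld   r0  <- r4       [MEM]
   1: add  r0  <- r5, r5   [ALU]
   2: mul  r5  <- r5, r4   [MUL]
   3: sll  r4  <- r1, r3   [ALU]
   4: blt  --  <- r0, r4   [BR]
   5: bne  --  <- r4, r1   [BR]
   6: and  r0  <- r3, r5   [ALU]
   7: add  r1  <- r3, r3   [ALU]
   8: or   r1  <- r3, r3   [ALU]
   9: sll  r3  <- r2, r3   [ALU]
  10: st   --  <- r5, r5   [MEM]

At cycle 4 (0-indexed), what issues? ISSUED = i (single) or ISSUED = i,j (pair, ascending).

ISSUED = 5,6

t=0 i0:ld ; WAW r0
t=1 i1/i2:add;mul ; pair
t=2 i3:sll ; RAW r4
t=3 i4:blt ; no-port BR/BR
t=4 i5/i6:bne;and ; pair
t=5 i7:add ; WAW r1
t=6 i8/i9:or;sll ; pair
t=7 i10:st ; tail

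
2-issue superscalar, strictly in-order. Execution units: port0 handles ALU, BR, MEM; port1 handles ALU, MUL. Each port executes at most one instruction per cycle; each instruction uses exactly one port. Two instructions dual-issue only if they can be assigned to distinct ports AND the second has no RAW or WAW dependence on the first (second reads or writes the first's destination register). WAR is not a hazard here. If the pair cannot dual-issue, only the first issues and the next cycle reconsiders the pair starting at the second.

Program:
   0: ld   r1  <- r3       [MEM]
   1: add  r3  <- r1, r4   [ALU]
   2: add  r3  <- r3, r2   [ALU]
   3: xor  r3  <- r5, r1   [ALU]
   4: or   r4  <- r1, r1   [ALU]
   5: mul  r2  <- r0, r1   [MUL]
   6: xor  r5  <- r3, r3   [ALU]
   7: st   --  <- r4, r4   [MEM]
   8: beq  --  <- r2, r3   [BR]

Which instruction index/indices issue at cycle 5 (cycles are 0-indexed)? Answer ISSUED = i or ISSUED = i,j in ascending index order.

ISSUED = 7

[0] i0  ld.MEM  -- RAW r1
[1] i1  add.ALU  -- RAW+WAW r3
[2] i2  add.ALU  -- WAW r3
[3] i3+i4  xor.ALU/or.ALU  -- 2-wide
[4] i5+i6  mul.MUL/xor.ALU  -- 2-wide
[5] i7  st.MEM  -- no-port MEM/BR
[6] i8  beq.BR  -- tail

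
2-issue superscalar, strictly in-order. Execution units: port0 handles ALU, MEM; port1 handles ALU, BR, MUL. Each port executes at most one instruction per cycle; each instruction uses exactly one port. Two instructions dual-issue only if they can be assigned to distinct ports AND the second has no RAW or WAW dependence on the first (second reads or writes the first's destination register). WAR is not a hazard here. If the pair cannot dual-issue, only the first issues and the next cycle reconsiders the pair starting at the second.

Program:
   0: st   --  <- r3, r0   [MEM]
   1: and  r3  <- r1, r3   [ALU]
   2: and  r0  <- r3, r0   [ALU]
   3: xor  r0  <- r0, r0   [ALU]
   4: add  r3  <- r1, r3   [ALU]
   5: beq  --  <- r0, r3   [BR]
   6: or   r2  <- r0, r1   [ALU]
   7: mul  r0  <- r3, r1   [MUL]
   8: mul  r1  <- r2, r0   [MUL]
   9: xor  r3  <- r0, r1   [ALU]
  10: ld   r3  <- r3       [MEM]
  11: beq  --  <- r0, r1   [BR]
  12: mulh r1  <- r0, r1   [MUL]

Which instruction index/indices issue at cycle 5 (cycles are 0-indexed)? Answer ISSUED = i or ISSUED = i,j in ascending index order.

ISSUED = 8

[0] i0/i1  st.MEM+and.ALU  -- dual
[1] i2  and.ALU  -- RAW+WAW r0
[2] i3/i4  xor.ALU+add.ALU  -- dual
[3] i5/i6  beq.BR+or.ALU  -- dual
[4] i7  mul.MUL  -- no-port MUL/MUL
[5] i8  mul.MUL  -- RAW r1
[6] i9  xor.ALU  -- RAW+WAW r3
[7] i10/i11  ld.MEM+beq.BR  -- dual
[8] i12  mulh.MUL  -- tail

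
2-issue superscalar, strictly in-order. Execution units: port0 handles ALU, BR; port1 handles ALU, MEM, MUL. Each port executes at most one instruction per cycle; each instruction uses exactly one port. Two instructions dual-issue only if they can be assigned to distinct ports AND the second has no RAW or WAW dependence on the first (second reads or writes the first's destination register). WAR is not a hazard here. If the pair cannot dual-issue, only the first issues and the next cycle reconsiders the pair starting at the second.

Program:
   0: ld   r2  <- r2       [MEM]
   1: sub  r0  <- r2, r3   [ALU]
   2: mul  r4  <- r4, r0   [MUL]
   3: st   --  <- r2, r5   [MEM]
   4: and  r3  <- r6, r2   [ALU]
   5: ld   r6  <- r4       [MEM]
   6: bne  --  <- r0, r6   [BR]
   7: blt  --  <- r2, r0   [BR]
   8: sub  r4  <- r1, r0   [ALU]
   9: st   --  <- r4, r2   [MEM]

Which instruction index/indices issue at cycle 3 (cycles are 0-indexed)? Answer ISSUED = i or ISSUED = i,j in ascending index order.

ISSUED = 3,4

c0: i0 ld  RAW r2
c1: i1 sub  RAW r0
c2: i2 mul  no-port MUL/MEM
c3: i3&i4 st;and  pair
c4: i5 ld  RAW r6
c5: i6 bne  no-port BR/BR
c6: i7&i8 blt;sub  pair
c7: i9 st  tail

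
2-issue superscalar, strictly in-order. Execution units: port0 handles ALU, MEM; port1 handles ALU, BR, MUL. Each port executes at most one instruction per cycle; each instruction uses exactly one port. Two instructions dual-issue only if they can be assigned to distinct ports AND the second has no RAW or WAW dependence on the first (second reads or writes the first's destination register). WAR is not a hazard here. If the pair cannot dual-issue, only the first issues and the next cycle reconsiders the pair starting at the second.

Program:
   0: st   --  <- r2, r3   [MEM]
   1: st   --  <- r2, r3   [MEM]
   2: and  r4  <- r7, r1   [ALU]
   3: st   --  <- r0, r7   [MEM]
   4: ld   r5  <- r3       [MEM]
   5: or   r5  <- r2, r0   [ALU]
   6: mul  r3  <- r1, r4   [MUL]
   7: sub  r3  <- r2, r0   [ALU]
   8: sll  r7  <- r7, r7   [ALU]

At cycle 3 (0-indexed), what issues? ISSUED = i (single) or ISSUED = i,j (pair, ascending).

#0 head=0: st.MEM i0 no-port MEM/MEM
#1 head=1: st.MEM/and.ALU i1,i2 dual
#2 head=3: st.MEM i3 no-port MEM/MEM
#3 head=4: ld.MEM i4 WAW r5
#4 head=5: or.ALU/mul.MUL i5,i6 dual
#5 head=7: sub.ALU/sll.ALU i7,i8 dual

ISSUED = 4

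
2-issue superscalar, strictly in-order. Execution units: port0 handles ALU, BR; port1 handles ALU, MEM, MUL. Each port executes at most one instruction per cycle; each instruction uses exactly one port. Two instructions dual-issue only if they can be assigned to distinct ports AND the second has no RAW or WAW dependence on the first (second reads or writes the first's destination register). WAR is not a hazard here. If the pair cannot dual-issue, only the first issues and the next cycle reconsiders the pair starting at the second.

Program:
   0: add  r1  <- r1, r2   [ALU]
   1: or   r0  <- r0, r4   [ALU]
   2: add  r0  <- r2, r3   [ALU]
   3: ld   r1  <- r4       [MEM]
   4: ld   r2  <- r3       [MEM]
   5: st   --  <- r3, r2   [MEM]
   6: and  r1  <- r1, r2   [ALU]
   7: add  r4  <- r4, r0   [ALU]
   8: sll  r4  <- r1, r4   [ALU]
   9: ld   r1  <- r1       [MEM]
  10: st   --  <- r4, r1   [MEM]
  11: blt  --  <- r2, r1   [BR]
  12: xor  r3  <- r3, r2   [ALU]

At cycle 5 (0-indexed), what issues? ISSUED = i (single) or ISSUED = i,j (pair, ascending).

ISSUED = 8,9

t=0 i0/i1:add;or ; 2-wide
t=1 i2/i3:add;ld ; 2-wide
t=2 i4:ld ; no-port MEM/MEM
t=3 i5/i6:st;and ; 2-wide
t=4 i7:add ; RAW+WAW r4
t=5 i8/i9:sll;ld ; 2-wide
t=6 i10/i11:st;blt ; 2-wide
t=7 i12:xor ; tail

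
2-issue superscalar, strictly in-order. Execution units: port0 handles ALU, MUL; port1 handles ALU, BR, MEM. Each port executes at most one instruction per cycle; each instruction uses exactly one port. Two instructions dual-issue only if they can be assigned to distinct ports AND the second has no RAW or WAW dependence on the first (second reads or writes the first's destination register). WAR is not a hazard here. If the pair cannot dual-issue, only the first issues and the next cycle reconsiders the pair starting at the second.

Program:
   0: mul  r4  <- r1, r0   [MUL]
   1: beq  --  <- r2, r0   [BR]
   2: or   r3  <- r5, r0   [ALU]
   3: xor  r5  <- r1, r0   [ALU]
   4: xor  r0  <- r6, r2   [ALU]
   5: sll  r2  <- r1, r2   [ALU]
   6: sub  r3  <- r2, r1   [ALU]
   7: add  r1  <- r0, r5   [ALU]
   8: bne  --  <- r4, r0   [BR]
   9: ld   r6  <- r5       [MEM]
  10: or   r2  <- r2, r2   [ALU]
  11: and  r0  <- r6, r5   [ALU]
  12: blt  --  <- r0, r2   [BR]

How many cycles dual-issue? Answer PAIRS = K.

#0 head=0: mul.MUL beq.BR i0+i1 pair
#1 head=2: or.ALU xor.ALU i2+i3 pair
#2 head=4: xor.ALU sll.ALU i4+i5 pair
#3 head=6: sub.ALU add.ALU i6+i7 pair
#4 head=8: bne.BR i8 no-port BR/MEM
#5 head=9: ld.MEM or.ALU i9+i10 pair
#6 head=11: and.ALU i11 RAW r0
#7 head=12: blt.BR i12 tail

PAIRS = 5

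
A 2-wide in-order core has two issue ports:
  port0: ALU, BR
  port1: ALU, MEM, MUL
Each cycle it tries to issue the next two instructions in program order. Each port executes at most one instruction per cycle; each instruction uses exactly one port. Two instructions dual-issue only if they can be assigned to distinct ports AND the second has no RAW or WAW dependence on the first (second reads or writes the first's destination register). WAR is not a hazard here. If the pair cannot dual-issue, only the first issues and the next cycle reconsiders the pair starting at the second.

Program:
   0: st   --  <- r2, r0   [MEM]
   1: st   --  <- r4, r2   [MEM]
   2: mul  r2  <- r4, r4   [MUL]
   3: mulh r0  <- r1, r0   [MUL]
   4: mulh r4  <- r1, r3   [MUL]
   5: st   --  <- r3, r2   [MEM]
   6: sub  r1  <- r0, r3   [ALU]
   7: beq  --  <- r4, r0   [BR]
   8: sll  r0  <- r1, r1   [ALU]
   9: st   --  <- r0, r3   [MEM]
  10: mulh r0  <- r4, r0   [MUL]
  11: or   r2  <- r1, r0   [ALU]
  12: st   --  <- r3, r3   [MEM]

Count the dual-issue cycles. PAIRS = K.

PAIRS = 3

t=0 i0:st.MEM ; no-port MEM/MEM
t=1 i1:st.MEM ; no-port MEM/MUL
t=2 i2:mul.MUL ; no-port MUL/MUL
t=3 i3:mulh.MUL ; no-port MUL/MUL
t=4 i4:mulh.MUL ; no-port MUL/MEM
t=5 i5/i6:st.MEM sub.ALU ; dual
t=6 i7/i8:beq.BR sll.ALU ; dual
t=7 i9:st.MEM ; no-port MEM/MUL
t=8 i10:mulh.MUL ; RAW r0
t=9 i11/i12:or.ALU st.MEM ; dual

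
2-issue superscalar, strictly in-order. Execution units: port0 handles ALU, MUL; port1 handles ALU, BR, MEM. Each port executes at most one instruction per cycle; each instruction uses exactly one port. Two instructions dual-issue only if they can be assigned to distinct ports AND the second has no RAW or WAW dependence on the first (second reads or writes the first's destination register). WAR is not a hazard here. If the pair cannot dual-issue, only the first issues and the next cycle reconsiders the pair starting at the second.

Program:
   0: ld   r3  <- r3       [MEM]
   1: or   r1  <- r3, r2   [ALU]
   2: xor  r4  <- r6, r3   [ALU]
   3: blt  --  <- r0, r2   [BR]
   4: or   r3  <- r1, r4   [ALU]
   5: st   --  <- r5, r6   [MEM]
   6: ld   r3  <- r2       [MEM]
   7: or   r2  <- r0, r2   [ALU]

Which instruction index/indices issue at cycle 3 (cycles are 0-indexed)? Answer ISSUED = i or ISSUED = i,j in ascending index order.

ISSUED = 5

t=0 i0:ld ; RAW r3
t=1 i1&i2:or+xor ; 2-wide
t=2 i3&i4:blt+or ; 2-wide
t=3 i5:st ; no-port MEM/MEM
t=4 i6&i7:ld+or ; 2-wide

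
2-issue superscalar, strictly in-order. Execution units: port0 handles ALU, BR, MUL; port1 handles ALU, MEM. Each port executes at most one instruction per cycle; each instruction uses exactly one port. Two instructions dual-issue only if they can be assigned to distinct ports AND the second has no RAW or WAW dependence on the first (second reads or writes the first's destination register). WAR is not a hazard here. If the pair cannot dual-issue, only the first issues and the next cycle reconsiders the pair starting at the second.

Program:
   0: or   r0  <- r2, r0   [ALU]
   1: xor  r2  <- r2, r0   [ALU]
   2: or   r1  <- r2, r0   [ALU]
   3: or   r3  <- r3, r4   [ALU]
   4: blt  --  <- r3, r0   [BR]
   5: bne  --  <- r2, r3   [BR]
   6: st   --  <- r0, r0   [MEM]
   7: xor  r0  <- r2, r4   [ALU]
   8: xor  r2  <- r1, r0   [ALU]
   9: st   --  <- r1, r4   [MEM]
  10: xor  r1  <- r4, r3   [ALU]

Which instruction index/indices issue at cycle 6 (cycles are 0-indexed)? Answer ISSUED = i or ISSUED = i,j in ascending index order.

ISSUED = 8,9

[0] i0  or  -- RAW r0
[1] i1  xor  -- RAW r2
[2] i2+i3  or/or  -- pair
[3] i4  blt  -- no-port BR/BR
[4] i5+i6  bne/st  -- pair
[5] i7  xor  -- RAW r0
[6] i8+i9  xor/st  -- pair
[7] i10  xor  -- tail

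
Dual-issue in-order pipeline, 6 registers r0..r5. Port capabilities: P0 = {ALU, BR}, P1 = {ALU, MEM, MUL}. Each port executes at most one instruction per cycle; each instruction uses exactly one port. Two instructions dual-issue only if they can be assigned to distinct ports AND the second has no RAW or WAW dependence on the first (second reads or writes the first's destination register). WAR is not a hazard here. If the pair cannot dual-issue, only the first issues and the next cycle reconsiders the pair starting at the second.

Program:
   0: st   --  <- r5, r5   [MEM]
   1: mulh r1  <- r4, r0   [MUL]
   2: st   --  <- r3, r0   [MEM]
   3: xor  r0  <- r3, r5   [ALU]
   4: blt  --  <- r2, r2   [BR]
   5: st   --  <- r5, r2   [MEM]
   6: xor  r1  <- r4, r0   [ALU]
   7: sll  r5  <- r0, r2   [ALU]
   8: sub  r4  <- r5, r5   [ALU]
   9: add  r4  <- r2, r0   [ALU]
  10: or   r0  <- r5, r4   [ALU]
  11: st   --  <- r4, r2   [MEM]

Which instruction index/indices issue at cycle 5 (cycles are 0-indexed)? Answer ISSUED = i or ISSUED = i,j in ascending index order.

ISSUED = 8

0. st.MEM @i0  | no-port MEM/MUL
1. mulh.MUL @i1  | no-port MUL/MEM
2. st.MEM xor.ALU @i2,i3  | pair
3. blt.BR st.MEM @i4,i5  | pair
4. xor.ALU sll.ALU @i6,i7  | pair
5. sub.ALU @i8  | WAW r4
6. add.ALU @i9  | RAW r4
7. or.ALU st.MEM @i10,i11  | pair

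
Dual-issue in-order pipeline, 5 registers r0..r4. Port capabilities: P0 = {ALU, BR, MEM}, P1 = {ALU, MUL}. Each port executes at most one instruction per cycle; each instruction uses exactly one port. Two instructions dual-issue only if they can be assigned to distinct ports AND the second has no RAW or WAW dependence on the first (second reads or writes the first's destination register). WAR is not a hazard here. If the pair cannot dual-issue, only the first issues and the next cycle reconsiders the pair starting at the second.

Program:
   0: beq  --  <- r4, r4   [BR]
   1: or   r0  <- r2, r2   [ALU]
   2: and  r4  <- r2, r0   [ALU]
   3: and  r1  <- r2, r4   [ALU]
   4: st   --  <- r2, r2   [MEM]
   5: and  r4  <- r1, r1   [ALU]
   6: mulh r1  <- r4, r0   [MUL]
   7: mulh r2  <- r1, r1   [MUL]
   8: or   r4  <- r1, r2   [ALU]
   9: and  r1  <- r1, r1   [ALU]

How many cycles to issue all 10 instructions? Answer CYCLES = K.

CYCLES = 7

0. beq/or @i0,i1  | dual
1. and @i2  | RAW r4
2. and/st @i3,i4  | dual
3. and @i5  | RAW r4
4. mulh @i6  | no-port MUL/MUL
5. mulh @i7  | RAW r2
6. or/and @i8,i9  | dual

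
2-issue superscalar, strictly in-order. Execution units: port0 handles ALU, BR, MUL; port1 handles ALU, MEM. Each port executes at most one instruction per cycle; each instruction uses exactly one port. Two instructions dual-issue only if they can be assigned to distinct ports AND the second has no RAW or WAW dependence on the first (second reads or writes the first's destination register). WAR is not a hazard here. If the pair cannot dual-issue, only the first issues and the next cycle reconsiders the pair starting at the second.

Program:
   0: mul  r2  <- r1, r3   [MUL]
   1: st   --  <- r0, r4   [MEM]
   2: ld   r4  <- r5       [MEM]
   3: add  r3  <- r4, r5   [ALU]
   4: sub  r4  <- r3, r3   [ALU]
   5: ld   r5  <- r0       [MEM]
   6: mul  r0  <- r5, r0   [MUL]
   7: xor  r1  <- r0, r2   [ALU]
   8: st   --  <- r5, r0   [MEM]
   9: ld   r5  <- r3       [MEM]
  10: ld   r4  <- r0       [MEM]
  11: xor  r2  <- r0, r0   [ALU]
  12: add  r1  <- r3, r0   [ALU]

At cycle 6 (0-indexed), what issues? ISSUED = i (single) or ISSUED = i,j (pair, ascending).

ISSUED = 9

0. mul/st @i0/i1  | pair
1. ld @i2  | RAW r4
2. add @i3  | RAW r3
3. sub/ld @i4/i5  | pair
4. mul @i6  | RAW r0
5. xor/st @i7/i8  | pair
6. ld @i9  | no-port MEM/MEM
7. ld/xor @i10/i11  | pair
8. add @i12  | tail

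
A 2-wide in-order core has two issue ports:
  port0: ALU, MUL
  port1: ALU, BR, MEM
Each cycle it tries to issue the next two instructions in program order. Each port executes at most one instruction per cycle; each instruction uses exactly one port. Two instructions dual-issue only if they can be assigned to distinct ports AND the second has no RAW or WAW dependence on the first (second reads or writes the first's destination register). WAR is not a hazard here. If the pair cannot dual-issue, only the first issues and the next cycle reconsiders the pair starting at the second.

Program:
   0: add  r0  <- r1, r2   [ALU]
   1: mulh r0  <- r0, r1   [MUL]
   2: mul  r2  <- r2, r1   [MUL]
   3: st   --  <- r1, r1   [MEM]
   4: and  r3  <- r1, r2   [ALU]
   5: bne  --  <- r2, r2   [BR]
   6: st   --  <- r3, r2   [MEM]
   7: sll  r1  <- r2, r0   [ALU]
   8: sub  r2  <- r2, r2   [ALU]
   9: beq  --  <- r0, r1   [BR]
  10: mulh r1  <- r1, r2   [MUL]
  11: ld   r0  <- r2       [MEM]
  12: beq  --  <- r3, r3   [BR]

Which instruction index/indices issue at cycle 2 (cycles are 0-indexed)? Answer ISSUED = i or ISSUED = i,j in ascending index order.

ISSUED = 2,3

0. add @i0  | RAW+WAW r0
1. mulh @i1  | no-port MUL/MUL
2. mul st @i2/i3  | 2-wide
3. and bne @i4/i5  | 2-wide
4. st sll @i6/i7  | 2-wide
5. sub beq @i8/i9  | 2-wide
6. mulh ld @i10/i11  | 2-wide
7. beq @i12  | tail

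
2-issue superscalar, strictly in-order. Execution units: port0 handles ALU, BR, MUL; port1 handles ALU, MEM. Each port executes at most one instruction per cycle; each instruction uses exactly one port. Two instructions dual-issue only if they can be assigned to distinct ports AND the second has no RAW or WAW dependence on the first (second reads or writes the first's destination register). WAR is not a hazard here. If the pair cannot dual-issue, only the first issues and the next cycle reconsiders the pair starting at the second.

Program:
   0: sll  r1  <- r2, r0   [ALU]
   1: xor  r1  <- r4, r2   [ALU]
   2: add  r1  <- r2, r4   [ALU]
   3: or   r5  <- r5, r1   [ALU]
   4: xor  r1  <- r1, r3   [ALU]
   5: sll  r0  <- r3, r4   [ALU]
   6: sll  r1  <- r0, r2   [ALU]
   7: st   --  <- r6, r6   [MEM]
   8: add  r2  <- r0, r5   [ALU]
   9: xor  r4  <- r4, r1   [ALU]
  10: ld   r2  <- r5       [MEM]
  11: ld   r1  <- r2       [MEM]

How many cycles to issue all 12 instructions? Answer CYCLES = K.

CYCLES = 9

  cy0 -> i0 (sll.ALU) WAW r1
  cy1 -> i1 (xor.ALU) WAW r1
  cy2 -> i2 (add.ALU) RAW r1
  cy3 -> i3&i4 (or.ALU+xor.ALU) 2-wide
  cy4 -> i5 (sll.ALU) RAW r0
  cy5 -> i6&i7 (sll.ALU+st.MEM) 2-wide
  cy6 -> i8&i9 (add.ALU+xor.ALU) 2-wide
  cy7 -> i10 (ld.MEM) no-port MEM/MEM
  cy8 -> i11 (ld.MEM) tail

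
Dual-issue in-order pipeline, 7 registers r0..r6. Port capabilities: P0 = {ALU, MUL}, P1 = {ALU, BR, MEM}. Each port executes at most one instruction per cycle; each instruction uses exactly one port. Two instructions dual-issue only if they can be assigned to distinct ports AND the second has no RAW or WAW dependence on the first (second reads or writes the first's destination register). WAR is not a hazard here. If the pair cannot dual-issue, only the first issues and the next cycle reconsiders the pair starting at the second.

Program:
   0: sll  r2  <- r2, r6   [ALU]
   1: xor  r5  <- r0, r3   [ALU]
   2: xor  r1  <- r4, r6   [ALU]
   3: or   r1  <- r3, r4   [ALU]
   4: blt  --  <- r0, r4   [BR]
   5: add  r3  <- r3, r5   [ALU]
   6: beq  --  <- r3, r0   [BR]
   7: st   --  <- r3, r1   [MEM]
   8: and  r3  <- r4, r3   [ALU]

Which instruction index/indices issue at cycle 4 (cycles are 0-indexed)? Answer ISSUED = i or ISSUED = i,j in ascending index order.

ISSUED = 6

  cy0 -> i0,i1 (sll.ALU+xor.ALU) pair
  cy1 -> i2 (xor.ALU) WAW r1
  cy2 -> i3,i4 (or.ALU+blt.BR) pair
  cy3 -> i5 (add.ALU) RAW r3
  cy4 -> i6 (beq.BR) no-port BR/MEM
  cy5 -> i7,i8 (st.MEM+and.ALU) pair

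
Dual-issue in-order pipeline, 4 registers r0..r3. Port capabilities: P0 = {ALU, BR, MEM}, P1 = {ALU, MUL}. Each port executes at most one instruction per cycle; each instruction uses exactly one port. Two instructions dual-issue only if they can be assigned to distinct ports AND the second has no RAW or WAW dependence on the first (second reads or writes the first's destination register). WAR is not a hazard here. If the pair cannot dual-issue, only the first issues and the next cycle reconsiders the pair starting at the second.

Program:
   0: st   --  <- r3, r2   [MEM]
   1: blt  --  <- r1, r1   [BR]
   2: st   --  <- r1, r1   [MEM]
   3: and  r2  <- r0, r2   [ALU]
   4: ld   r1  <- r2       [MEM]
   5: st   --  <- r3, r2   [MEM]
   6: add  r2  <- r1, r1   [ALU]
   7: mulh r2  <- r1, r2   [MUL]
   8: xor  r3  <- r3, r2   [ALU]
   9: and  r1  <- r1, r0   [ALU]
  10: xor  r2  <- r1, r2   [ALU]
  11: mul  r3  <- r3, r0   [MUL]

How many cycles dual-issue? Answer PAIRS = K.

c0: i0 st  no-port MEM/BR
c1: i1 blt  no-port BR/MEM
c2: i2/i3 st+and  dual
c3: i4 ld  no-port MEM/MEM
c4: i5/i6 st+add  dual
c5: i7 mulh  RAW r2
c6: i8/i9 xor+and  dual
c7: i10/i11 xor+mul  dual

PAIRS = 4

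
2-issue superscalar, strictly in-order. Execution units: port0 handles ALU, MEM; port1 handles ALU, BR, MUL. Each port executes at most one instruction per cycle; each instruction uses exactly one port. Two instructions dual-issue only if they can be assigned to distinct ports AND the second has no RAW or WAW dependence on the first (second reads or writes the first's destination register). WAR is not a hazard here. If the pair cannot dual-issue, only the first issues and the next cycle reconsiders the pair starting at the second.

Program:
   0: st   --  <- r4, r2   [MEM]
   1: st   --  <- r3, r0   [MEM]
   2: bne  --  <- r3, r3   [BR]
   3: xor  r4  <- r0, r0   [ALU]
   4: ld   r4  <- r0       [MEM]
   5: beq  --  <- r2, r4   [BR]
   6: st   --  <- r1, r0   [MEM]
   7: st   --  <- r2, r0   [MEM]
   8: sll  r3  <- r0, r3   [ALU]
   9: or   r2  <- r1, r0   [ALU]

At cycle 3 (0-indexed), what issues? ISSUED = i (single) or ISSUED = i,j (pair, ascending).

ISSUED = 4

#0 head=0: st i0 no-port MEM/MEM
#1 head=1: st+bne i1+i2 pair
#2 head=3: xor i3 WAW r4
#3 head=4: ld i4 RAW r4
#4 head=5: beq+st i5+i6 pair
#5 head=7: st+sll i7+i8 pair
#6 head=9: or i9 tail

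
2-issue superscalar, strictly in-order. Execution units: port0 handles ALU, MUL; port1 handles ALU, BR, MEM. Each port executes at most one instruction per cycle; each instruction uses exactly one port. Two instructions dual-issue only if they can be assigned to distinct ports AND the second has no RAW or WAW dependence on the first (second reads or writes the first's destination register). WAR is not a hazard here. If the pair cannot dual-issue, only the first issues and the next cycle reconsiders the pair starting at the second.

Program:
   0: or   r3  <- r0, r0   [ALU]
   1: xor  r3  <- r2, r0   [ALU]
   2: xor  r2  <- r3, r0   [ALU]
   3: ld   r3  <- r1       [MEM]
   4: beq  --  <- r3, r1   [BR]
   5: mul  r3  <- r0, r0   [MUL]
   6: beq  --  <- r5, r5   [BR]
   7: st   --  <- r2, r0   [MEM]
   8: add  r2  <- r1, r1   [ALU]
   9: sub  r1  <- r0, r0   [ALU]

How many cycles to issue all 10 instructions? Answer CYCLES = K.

CYCLES = 7

t=0 i0:or ; WAW r3
t=1 i1:xor ; RAW r3
t=2 i2+i3:xor;ld ; pair
t=3 i4+i5:beq;mul ; pair
t=4 i6:beq ; no-port BR/MEM
t=5 i7+i8:st;add ; pair
t=6 i9:sub ; tail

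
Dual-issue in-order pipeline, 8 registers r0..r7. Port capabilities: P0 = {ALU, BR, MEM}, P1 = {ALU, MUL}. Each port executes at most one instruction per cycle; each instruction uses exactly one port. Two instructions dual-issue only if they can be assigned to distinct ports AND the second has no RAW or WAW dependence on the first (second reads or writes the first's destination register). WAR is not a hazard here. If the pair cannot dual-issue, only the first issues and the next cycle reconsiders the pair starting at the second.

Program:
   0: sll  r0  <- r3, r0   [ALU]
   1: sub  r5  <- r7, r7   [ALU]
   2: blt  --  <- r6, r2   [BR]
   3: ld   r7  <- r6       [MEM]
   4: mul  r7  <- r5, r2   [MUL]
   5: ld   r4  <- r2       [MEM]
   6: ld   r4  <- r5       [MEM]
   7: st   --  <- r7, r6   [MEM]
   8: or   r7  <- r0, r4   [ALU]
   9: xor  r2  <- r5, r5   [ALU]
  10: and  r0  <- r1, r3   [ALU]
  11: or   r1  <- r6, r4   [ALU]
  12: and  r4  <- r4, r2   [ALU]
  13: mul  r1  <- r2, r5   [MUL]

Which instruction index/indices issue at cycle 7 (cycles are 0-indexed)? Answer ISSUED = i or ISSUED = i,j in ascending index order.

ISSUED = 11,12

0. sll.ALU+sub.ALU @i0/i1  | 2-wide
1. blt.BR @i2  | no-port BR/MEM
2. ld.MEM @i3  | WAW r7
3. mul.MUL+ld.MEM @i4/i5  | 2-wide
4. ld.MEM @i6  | no-port MEM/MEM
5. st.MEM+or.ALU @i7/i8  | 2-wide
6. xor.ALU+and.ALU @i9/i10  | 2-wide
7. or.ALU+and.ALU @i11/i12  | 2-wide
8. mul.MUL @i13  | tail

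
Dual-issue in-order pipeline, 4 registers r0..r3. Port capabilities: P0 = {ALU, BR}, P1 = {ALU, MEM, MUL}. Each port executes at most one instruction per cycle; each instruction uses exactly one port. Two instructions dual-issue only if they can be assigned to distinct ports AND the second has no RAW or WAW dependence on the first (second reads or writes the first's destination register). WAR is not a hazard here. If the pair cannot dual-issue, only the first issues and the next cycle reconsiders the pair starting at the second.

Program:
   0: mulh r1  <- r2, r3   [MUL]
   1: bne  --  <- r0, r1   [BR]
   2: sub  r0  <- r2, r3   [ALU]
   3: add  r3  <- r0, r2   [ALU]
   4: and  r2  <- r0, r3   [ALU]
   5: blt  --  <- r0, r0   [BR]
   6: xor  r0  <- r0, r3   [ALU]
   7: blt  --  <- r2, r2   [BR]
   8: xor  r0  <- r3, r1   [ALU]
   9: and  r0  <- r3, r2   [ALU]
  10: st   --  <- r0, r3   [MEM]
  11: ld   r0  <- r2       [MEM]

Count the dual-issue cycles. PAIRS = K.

c0: i0 mulh  RAW r1
c1: i1&i2 bne;sub  pair
c2: i3 add  RAW r3
c3: i4&i5 and;blt  pair
c4: i6&i7 xor;blt  pair
c5: i8 xor  WAW r0
c6: i9 and  RAW r0
c7: i10 st  no-port MEM/MEM
c8: i11 ld  tail

PAIRS = 3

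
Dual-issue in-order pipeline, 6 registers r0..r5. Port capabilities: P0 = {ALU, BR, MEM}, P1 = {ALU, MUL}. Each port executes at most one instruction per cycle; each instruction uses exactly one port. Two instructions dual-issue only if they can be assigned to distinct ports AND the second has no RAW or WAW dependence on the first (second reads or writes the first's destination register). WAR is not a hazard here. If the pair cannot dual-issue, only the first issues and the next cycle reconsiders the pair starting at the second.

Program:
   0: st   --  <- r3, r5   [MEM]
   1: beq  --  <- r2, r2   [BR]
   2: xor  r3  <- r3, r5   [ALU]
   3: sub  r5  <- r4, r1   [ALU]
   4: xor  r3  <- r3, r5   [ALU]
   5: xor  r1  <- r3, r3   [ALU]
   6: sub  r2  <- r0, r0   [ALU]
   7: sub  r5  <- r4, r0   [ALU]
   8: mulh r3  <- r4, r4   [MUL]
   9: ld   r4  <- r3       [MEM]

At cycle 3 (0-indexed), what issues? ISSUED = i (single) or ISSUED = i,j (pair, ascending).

ISSUED = 4

#0 head=0: st i0 no-port MEM/BR
#1 head=1: beq;xor i1/i2 pair
#2 head=3: sub i3 RAW r5
#3 head=4: xor i4 RAW r3
#4 head=5: xor;sub i5/i6 pair
#5 head=7: sub;mulh i7/i8 pair
#6 head=9: ld i9 tail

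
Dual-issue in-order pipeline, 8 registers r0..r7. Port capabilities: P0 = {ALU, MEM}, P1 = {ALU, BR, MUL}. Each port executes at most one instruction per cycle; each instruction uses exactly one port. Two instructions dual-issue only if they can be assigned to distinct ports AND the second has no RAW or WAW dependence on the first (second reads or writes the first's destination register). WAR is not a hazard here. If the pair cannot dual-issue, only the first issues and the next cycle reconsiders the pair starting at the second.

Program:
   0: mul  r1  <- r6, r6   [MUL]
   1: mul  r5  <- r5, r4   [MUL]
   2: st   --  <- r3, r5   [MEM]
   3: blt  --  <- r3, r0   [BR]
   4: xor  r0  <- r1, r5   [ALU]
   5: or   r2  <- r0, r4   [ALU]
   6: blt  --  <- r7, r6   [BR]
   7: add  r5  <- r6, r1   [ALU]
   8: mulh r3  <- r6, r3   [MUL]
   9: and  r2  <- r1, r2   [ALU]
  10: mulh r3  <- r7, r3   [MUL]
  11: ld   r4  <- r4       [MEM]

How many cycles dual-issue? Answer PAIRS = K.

PAIRS = 4

t=0 i0:mul.MUL ; no-port MUL/MUL
t=1 i1:mul.MUL ; RAW r5
t=2 i2&i3:st.MEM blt.BR ; dual
t=3 i4:xor.ALU ; RAW r0
t=4 i5&i6:or.ALU blt.BR ; dual
t=5 i7&i8:add.ALU mulh.MUL ; dual
t=6 i9&i10:and.ALU mulh.MUL ; dual
t=7 i11:ld.MEM ; tail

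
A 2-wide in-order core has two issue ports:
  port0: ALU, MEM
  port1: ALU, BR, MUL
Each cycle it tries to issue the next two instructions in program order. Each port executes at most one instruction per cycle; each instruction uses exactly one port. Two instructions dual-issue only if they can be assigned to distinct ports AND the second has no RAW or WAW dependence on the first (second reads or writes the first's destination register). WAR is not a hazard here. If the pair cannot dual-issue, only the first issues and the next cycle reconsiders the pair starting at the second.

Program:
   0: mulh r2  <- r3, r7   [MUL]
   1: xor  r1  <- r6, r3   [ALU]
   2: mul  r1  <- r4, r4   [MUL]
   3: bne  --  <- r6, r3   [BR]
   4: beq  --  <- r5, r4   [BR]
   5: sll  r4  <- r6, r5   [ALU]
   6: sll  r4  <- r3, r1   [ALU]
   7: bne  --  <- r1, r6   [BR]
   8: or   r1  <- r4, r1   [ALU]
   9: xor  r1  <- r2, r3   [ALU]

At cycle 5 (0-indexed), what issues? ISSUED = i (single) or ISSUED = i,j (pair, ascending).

ISSUED = 8

#0 head=0: mulh+xor i0+i1 dual
#1 head=2: mul i2 no-port MUL/BR
#2 head=3: bne i3 no-port BR/BR
#3 head=4: beq+sll i4+i5 dual
#4 head=6: sll+bne i6+i7 dual
#5 head=8: or i8 WAW r1
#6 head=9: xor i9 tail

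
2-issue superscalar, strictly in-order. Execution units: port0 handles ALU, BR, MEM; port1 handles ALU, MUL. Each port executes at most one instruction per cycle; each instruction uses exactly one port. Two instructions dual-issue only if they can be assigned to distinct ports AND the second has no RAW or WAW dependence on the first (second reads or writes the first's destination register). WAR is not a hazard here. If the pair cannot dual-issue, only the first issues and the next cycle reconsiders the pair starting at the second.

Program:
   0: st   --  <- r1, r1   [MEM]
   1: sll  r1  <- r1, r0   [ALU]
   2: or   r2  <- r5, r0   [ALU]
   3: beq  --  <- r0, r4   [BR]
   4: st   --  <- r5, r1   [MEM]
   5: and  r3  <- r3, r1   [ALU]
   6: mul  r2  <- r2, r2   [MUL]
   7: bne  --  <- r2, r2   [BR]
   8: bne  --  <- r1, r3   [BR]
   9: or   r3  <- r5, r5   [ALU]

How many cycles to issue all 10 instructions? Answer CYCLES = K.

CYCLES = 6

#0 head=0: st+sll i0,i1 pair
#1 head=2: or+beq i2,i3 pair
#2 head=4: st+and i4,i5 pair
#3 head=6: mul i6 RAW r2
#4 head=7: bne i7 no-port BR/BR
#5 head=8: bne+or i8,i9 pair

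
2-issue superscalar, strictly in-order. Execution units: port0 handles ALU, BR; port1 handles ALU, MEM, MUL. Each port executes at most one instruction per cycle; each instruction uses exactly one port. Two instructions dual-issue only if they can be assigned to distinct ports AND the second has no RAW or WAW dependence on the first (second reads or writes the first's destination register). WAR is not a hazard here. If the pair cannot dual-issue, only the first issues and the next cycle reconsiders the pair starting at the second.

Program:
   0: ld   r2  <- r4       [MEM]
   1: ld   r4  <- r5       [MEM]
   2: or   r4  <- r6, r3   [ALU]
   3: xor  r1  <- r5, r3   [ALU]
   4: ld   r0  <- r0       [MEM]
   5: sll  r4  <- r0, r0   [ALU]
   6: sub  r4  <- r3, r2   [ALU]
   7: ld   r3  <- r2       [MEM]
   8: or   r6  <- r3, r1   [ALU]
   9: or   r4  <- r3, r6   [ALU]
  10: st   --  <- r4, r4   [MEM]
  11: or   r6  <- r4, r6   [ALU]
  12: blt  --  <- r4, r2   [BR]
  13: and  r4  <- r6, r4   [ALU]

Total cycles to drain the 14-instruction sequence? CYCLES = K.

CYCLES = 10

0. ld.MEM @i0  | no-port MEM/MEM
1. ld.MEM @i1  | WAW r4
2. or.ALU/xor.ALU @i2&i3  | pair
3. ld.MEM @i4  | RAW r0
4. sll.ALU @i5  | WAW r4
5. sub.ALU/ld.MEM @i6&i7  | pair
6. or.ALU @i8  | RAW r6
7. or.ALU @i9  | RAW r4
8. st.MEM/or.ALU @i10&i11  | pair
9. blt.BR/and.ALU @i12&i13  | pair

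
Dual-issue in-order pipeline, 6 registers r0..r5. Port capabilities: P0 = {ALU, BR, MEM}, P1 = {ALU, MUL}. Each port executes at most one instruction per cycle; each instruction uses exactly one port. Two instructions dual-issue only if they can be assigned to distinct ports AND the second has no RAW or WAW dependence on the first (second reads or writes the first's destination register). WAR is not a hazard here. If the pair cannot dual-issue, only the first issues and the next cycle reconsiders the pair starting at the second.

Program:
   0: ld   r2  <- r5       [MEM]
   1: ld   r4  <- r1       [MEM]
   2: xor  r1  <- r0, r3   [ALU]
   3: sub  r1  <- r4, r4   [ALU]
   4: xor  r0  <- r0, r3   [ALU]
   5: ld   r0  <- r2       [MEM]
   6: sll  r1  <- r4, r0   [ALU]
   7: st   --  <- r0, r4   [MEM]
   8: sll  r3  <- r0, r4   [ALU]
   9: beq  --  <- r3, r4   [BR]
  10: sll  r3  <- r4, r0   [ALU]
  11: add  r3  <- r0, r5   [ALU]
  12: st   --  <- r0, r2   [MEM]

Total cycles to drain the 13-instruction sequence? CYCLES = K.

[0] i0  ld  -- no-port MEM/MEM
[1] i1&i2  ld/xor  -- dual
[2] i3&i4  sub/xor  -- dual
[3] i5  ld  -- RAW r0
[4] i6&i7  sll/st  -- dual
[5] i8  sll  -- RAW r3
[6] i9&i10  beq/sll  -- dual
[7] i11&i12  add/st  -- dual

CYCLES = 8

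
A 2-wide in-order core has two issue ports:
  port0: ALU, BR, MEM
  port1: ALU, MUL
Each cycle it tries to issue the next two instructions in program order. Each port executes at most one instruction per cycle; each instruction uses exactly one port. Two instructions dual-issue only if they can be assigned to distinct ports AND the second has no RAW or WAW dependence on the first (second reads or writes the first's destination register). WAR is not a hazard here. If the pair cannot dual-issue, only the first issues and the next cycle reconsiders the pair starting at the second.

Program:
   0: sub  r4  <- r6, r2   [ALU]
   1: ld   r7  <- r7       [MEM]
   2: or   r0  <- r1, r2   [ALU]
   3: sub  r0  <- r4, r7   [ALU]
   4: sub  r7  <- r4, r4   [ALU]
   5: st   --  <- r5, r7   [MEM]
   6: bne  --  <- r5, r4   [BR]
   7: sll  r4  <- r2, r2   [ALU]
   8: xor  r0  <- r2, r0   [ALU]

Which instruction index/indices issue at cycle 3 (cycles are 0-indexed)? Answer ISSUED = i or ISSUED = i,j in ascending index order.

0. sub.ALU+ld.MEM @i0&i1  | pair
1. or.ALU @i2  | WAW r0
2. sub.ALU+sub.ALU @i3&i4  | pair
3. st.MEM @i5  | no-port MEM/BR
4. bne.BR+sll.ALU @i6&i7  | pair
5. xor.ALU @i8  | tail

ISSUED = 5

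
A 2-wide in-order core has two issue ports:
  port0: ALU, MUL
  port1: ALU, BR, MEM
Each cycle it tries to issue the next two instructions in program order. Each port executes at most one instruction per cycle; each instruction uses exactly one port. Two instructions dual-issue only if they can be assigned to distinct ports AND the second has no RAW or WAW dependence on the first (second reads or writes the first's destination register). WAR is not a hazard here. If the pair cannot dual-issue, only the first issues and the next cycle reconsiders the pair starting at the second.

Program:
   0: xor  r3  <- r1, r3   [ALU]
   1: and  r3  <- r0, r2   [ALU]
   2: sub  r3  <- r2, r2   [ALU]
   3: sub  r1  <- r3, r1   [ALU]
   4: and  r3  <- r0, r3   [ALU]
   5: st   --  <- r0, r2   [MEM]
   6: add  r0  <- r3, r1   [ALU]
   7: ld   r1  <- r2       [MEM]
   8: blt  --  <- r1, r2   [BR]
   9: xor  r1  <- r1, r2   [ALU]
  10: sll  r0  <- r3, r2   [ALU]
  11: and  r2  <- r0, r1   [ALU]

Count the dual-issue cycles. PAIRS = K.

PAIRS = 3

t=0 i0:xor ; WAW r3
t=1 i1:and ; WAW r3
t=2 i2:sub ; RAW r3
t=3 i3,i4:sub/and ; 2-wide
t=4 i5,i6:st/add ; 2-wide
t=5 i7:ld ; no-port MEM/BR
t=6 i8,i9:blt/xor ; 2-wide
t=7 i10:sll ; RAW r0
t=8 i11:and ; tail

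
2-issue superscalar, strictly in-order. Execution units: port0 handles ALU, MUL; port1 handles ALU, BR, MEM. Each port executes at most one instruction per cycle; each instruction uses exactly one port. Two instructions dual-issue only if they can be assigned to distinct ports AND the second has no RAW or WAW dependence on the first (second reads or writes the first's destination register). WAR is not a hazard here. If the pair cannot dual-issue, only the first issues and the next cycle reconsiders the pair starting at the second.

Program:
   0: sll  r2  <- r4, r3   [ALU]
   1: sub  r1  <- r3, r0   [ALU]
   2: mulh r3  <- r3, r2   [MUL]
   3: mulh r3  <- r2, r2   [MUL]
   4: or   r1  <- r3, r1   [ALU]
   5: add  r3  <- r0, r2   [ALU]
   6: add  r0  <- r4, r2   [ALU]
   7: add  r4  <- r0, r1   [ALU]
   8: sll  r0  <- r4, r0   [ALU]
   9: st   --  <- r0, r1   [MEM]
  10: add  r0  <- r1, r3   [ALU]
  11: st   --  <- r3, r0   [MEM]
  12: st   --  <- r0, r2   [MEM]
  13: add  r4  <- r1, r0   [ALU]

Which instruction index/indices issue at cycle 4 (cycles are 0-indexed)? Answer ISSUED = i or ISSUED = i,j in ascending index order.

[0] i0/i1  sll.ALU;sub.ALU  -- dual
[1] i2  mulh.MUL  -- no-port MUL/MUL
[2] i3  mulh.MUL  -- RAW r3
[3] i4/i5  or.ALU;add.ALU  -- dual
[4] i6  add.ALU  -- RAW r0
[5] i7  add.ALU  -- RAW r4
[6] i8  sll.ALU  -- RAW r0
[7] i9/i10  st.MEM;add.ALU  -- dual
[8] i11  st.MEM  -- no-port MEM/MEM
[9] i12/i13  st.MEM;add.ALU  -- dual

ISSUED = 6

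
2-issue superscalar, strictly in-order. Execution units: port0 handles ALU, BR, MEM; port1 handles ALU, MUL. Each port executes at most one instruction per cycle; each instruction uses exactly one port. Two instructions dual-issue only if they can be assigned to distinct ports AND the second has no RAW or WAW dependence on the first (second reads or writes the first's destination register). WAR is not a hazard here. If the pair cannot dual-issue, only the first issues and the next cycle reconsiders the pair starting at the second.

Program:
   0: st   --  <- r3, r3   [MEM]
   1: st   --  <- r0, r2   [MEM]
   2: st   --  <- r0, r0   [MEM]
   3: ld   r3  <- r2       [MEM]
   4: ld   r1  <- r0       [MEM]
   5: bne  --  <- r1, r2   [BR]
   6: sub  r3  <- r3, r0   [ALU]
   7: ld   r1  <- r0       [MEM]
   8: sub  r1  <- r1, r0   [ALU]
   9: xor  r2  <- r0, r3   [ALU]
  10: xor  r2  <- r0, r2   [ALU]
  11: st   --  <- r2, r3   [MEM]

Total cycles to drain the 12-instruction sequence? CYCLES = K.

  cy0 -> i0 (st) no-port MEM/MEM
  cy1 -> i1 (st) no-port MEM/MEM
  cy2 -> i2 (st) no-port MEM/MEM
  cy3 -> i3 (ld) no-port MEM/MEM
  cy4 -> i4 (ld) no-port MEM/BR
  cy5 -> i5+i6 (bne;sub) dual
  cy6 -> i7 (ld) RAW+WAW r1
  cy7 -> i8+i9 (sub;xor) dual
  cy8 -> i10 (xor) RAW r2
  cy9 -> i11 (st) tail

CYCLES = 10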